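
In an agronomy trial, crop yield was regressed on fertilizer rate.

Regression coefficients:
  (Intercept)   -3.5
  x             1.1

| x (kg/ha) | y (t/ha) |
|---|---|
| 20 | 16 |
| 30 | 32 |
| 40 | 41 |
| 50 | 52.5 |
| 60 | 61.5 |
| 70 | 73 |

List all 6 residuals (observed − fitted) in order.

-2.5, 2.5, 0.5, 1, -1, -0.5

x=20: ŷ = -3.5 + 1.1·20 = 18.5; e = 16 − 18.5 = -2.5
x=30: ŷ = -3.5 + 1.1·30 = 29.5; e = 32 − 29.5 = 2.5
x=40: ŷ = -3.5 + 1.1·40 = 40.5; e = 41 − 40.5 = 0.5
x=50: ŷ = -3.5 + 1.1·50 = 51.5; e = 52.5 − 51.5 = 1
x=60: ŷ = -3.5 + 1.1·60 = 62.5; e = 61.5 − 62.5 = -1
x=70: ŷ = -3.5 + 1.1·70 = 73.5; e = 73 − 73.5 = -0.5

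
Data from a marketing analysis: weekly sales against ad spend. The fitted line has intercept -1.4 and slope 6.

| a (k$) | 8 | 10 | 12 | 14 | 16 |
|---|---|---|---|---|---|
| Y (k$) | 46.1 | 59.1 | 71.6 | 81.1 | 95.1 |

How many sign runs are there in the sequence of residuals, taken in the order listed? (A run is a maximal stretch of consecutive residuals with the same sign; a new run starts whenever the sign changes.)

4 runs

a=8: ŷ = -1.4 + 6·8 = 46.6; r = 46.1 − 46.6 = -0.5
a=10: ŷ = -1.4 + 6·10 = 58.6; r = 59.1 − 58.6 = 0.5
a=12: ŷ = -1.4 + 6·12 = 70.6; r = 71.6 − 70.6 = 1
a=14: ŷ = -1.4 + 6·14 = 82.6; r = 81.1 − 82.6 = -1.5
a=16: ŷ = -1.4 + 6·16 = 94.6; r = 95.1 − 94.6 = 0.5
Signs: − + + − +
Runs: −×1, +×2, −×1, +×1 → 4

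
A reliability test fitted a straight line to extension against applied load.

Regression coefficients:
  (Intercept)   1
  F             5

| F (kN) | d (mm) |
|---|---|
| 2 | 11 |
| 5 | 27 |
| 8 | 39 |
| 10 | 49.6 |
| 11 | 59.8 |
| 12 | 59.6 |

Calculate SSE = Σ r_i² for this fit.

F=2: ŷ = 1 + 5·2 = 11; r = 11 − 11 = 0
F=5: ŷ = 1 + 5·5 = 26; r = 27 − 26 = 1
F=8: ŷ = 1 + 5·8 = 41; r = 39 − 41 = -2
F=10: ŷ = 1 + 5·10 = 51; r = 49.6 − 51 = -1.4
F=11: ŷ = 1 + 5·11 = 56; r = 59.8 − 56 = 3.8
F=12: ŷ = 1 + 5·12 = 61; r = 59.6 − 61 = -1.4
SSE = 0 + 1 + 4 + 1.96 + 14.44 + 1.96 = 23.36

SSE = 23.36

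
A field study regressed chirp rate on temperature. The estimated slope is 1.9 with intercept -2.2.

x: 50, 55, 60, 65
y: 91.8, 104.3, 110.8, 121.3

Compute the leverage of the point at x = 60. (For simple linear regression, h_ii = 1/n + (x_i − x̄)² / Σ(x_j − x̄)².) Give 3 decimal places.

h = 0.300

x̄ = (50 + 55 + 60 + 65)/4 = 57.5
Σ(x − x̄)² = 56.25 + 6.25 + 6.25 + 56.25 = 125
h = 1/4 + (2.5)²/125 = 0.25 + 0.05 = 0.300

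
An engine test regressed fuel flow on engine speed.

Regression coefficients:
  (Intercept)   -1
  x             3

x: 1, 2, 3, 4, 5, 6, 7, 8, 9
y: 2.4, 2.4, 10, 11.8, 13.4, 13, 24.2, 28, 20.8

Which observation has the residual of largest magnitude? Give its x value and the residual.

x=1: ŷ = -1 + 3·1 = 2; r = 2.4 − 2 = 0.4
x=2: ŷ = -1 + 3·2 = 5; r = 2.4 − 5 = -2.6
x=3: ŷ = -1 + 3·3 = 8; r = 10 − 8 = 2
x=4: ŷ = -1 + 3·4 = 11; r = 11.8 − 11 = 0.8
x=5: ŷ = -1 + 3·5 = 14; r = 13.4 − 14 = -0.6
x=6: ŷ = -1 + 3·6 = 17; r = 13 − 17 = -4
x=7: ŷ = -1 + 3·7 = 20; r = 24.2 − 20 = 4.2
x=8: ŷ = -1 + 3·8 = 23; r = 28 − 23 = 5
x=9: ŷ = -1 + 3·9 = 26; r = 20.8 − 26 = -5.2
Largest |r| is 5.2 at x = 9, residual -5.2.

x = 9, r = -5.2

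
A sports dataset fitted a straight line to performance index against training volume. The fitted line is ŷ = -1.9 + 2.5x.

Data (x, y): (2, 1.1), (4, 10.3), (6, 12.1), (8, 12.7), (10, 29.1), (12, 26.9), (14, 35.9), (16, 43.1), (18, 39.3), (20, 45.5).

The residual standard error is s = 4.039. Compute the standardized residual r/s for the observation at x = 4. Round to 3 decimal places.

ŷ = -1.9 + 2.5·4 = 8.1
r = 10.3 − 8.1 = 2.2
r/s = 2.2 / 4.039 = 0.545

0.545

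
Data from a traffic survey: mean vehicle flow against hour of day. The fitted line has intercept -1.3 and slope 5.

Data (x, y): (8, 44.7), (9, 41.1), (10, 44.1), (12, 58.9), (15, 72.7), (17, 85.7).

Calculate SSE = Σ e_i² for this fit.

x=8: ŷ = -1.3 + 5·8 = 38.7; e = 44.7 − 38.7 = 6
x=9: ŷ = -1.3 + 5·9 = 43.7; e = 41.1 − 43.7 = -2.6
x=10: ŷ = -1.3 + 5·10 = 48.7; e = 44.1 − 48.7 = -4.6
x=12: ŷ = -1.3 + 5·12 = 58.7; e = 58.9 − 58.7 = 0.2
x=15: ŷ = -1.3 + 5·15 = 73.7; e = 72.7 − 73.7 = -1
x=17: ŷ = -1.3 + 5·17 = 83.7; e = 85.7 − 83.7 = 2
SSE = 36 + 6.76 + 21.16 + 0.04 + 1 + 4 = 68.96

SSE = 68.96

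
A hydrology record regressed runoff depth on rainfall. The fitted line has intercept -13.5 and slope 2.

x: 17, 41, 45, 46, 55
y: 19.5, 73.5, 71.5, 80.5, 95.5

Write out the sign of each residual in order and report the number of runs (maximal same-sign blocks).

x=17: ŷ = -13.5 + 2·17 = 20.5; e = 19.5 − 20.5 = -1
x=41: ŷ = -13.5 + 2·41 = 68.5; e = 73.5 − 68.5 = 5
x=45: ŷ = -13.5 + 2·45 = 76.5; e = 71.5 − 76.5 = -5
x=46: ŷ = -13.5 + 2·46 = 78.5; e = 80.5 − 78.5 = 2
x=55: ŷ = -13.5 + 2·55 = 96.5; e = 95.5 − 96.5 = -1
Signs: − + − + −
Runs: −×1, +×1, −×1, +×1, −×1 → 5

5 runs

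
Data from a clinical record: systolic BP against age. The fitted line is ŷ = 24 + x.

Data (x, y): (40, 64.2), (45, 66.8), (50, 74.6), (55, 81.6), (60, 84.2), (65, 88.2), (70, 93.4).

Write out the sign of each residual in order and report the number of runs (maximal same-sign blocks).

x=40: ŷ = 24 + 40 = 64; e = 64.2 − 64 = 0.2
x=45: ŷ = 24 + 45 = 69; e = 66.8 − 69 = -2.2
x=50: ŷ = 24 + 50 = 74; e = 74.6 − 74 = 0.6
x=55: ŷ = 24 + 55 = 79; e = 81.6 − 79 = 2.6
x=60: ŷ = 24 + 60 = 84; e = 84.2 − 84 = 0.2
x=65: ŷ = 24 + 65 = 89; e = 88.2 − 89 = -0.8
x=70: ŷ = 24 + 70 = 94; e = 93.4 − 94 = -0.6
Signs: + − + + + − −
Runs: +×1, −×1, +×3, −×2 → 4

4 runs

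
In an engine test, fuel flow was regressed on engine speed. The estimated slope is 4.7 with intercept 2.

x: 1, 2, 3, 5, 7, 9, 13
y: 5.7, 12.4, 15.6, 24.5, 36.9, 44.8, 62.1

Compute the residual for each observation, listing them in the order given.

-1, 1, -0.5, -1, 2, 0.5, -1

x=1: ŷ = 2 + 4.7·1 = 6.7; r = 5.7 − 6.7 = -1
x=2: ŷ = 2 + 4.7·2 = 11.4; r = 12.4 − 11.4 = 1
x=3: ŷ = 2 + 4.7·3 = 16.1; r = 15.6 − 16.1 = -0.5
x=5: ŷ = 2 + 4.7·5 = 25.5; r = 24.5 − 25.5 = -1
x=7: ŷ = 2 + 4.7·7 = 34.9; r = 36.9 − 34.9 = 2
x=9: ŷ = 2 + 4.7·9 = 44.3; r = 44.8 − 44.3 = 0.5
x=13: ŷ = 2 + 4.7·13 = 63.1; r = 62.1 − 63.1 = -1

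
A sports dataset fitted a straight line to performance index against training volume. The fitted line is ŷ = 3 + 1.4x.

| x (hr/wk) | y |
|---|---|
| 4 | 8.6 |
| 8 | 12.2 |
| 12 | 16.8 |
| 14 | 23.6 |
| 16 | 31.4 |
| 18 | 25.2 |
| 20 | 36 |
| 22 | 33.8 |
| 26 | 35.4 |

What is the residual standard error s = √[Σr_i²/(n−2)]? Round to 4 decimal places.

s = 3.7796

x=4: ŷ = 3 + 1.4·4 = 8.6; r = 8.6 − 8.6 = 0
x=8: ŷ = 3 + 1.4·8 = 14.2; r = 12.2 − 14.2 = -2
x=12: ŷ = 3 + 1.4·12 = 19.8; r = 16.8 − 19.8 = -3
x=14: ŷ = 3 + 1.4·14 = 22.6; r = 23.6 − 22.6 = 1
x=16: ŷ = 3 + 1.4·16 = 25.4; r = 31.4 − 25.4 = 6
x=18: ŷ = 3 + 1.4·18 = 28.2; r = 25.2 − 28.2 = -3
x=20: ŷ = 3 + 1.4·20 = 31; r = 36 − 31 = 5
x=22: ŷ = 3 + 1.4·22 = 33.8; r = 33.8 − 33.8 = 0
x=26: ŷ = 3 + 1.4·26 = 39.4; r = 35.4 − 39.4 = -4
SSE = 0 + 4 + 9 + 1 + 36 + 9 + 25 + 0 + 16 = 100
s = √(100/7) = √14.2857 ≈ 3.7796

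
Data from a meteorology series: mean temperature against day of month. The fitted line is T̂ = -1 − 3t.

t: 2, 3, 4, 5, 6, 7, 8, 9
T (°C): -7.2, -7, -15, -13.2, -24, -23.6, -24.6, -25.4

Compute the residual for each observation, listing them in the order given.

t=2: T̂ = -1 − 3·2 = -7; r = -7.2 − (-7) = -0.2
t=3: T̂ = -1 − 3·3 = -10; r = -7 − (-10) = 3
t=4: T̂ = -1 − 3·4 = -13; r = -15 − (-13) = -2
t=5: T̂ = -1 − 3·5 = -16; r = -13.2 − (-16) = 2.8
t=6: T̂ = -1 − 3·6 = -19; r = -24 − (-19) = -5
t=7: T̂ = -1 − 3·7 = -22; r = -23.6 − (-22) = -1.6
t=8: T̂ = -1 − 3·8 = -25; r = -24.6 − (-25) = 0.4
t=9: T̂ = -1 − 3·9 = -28; r = -25.4 − (-28) = 2.6

-0.2, 3, -2, 2.8, -5, -1.6, 0.4, 2.6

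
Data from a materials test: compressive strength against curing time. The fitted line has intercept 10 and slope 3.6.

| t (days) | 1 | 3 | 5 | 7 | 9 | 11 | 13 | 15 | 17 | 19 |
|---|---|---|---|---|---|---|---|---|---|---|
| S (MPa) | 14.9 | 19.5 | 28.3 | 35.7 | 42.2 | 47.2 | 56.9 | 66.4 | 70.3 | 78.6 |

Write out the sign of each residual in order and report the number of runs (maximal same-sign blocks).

t=1: Ŝ = 10 + 3.6·1 = 13.6; r = 14.9 − 13.6 = 1.3
t=3: Ŝ = 10 + 3.6·3 = 20.8; r = 19.5 − 20.8 = -1.3
t=5: Ŝ = 10 + 3.6·5 = 28; r = 28.3 − 28 = 0.3
t=7: Ŝ = 10 + 3.6·7 = 35.2; r = 35.7 − 35.2 = 0.5
t=9: Ŝ = 10 + 3.6·9 = 42.4; r = 42.2 − 42.4 = -0.2
t=11: Ŝ = 10 + 3.6·11 = 49.6; r = 47.2 − 49.6 = -2.4
t=13: Ŝ = 10 + 3.6·13 = 56.8; r = 56.9 − 56.8 = 0.1
t=15: Ŝ = 10 + 3.6·15 = 64; r = 66.4 − 64 = 2.4
t=17: Ŝ = 10 + 3.6·17 = 71.2; r = 70.3 − 71.2 = -0.9
t=19: Ŝ = 10 + 3.6·19 = 78.4; r = 78.6 − 78.4 = 0.2
Signs: + − + + − − + + − +
Runs: +×1, −×1, +×2, −×2, +×2, −×1, +×1 → 7

7 runs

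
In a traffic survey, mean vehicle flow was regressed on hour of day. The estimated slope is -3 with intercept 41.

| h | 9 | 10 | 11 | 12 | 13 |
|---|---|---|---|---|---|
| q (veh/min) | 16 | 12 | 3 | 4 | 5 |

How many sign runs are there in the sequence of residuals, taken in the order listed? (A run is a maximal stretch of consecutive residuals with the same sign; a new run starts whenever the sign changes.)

h=9: q̂ = 41 − 3·9 = 14; r = 16 − 14 = 2
h=10: q̂ = 41 − 3·10 = 11; r = 12 − 11 = 1
h=11: q̂ = 41 − 3·11 = 8; r = 3 − 8 = -5
h=12: q̂ = 41 − 3·12 = 5; r = 4 − 5 = -1
h=13: q̂ = 41 − 3·13 = 2; r = 5 − 2 = 3
Signs: + + − − +
Runs: +×2, −×2, +×1 → 3

3 runs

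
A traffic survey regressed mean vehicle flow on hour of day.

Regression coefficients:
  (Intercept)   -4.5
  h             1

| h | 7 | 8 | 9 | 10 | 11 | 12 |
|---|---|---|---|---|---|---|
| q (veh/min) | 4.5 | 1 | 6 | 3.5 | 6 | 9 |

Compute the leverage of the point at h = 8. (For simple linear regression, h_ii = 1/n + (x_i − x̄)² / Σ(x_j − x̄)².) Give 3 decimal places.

h = 0.295

h̄ = (7 + 8 + 9 + 10 + 11 + 12)/6 = 9.5
Σ(h − h̄)² = 6.25 + 2.25 + 0.25 + 0.25 + 2.25 + 6.25 = 17.5
h = 1/6 + (-1.5)²/17.5 = 0.166667 + 0.128571 = 0.295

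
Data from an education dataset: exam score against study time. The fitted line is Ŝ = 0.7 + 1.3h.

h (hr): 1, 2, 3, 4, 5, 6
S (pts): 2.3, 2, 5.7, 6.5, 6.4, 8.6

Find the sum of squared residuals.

h=1: Ŝ = 0.7 + 1.3·1 = 2; r = 2.3 − 2 = 0.3
h=2: Ŝ = 0.7 + 1.3·2 = 3.3; r = 2 − 3.3 = -1.3
h=3: Ŝ = 0.7 + 1.3·3 = 4.6; r = 5.7 − 4.6 = 1.1
h=4: Ŝ = 0.7 + 1.3·4 = 5.9; r = 6.5 − 5.9 = 0.6
h=5: Ŝ = 0.7 + 1.3·5 = 7.2; r = 6.4 − 7.2 = -0.8
h=6: Ŝ = 0.7 + 1.3·6 = 8.5; r = 8.6 − 8.5 = 0.1
SSE = 0.09 + 1.69 + 1.21 + 0.36 + 0.64 + 0.01 = 4

SSE = 4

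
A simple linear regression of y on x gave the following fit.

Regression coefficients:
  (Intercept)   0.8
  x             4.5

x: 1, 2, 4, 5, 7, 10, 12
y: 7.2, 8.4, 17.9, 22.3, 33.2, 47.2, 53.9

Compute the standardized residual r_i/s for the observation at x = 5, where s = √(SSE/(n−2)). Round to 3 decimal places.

x=1: ŷ = 0.8 + 4.5·1 = 5.3; r = 7.2 − 5.3 = 1.9
x=2: ŷ = 0.8 + 4.5·2 = 9.8; r = 8.4 − 9.8 = -1.4
x=4: ŷ = 0.8 + 4.5·4 = 18.8; r = 17.9 − 18.8 = -0.9
x=5: ŷ = 0.8 + 4.5·5 = 23.3; r = 22.3 − 23.3 = -1
x=7: ŷ = 0.8 + 4.5·7 = 32.3; r = 33.2 − 32.3 = 0.9
x=10: ŷ = 0.8 + 4.5·10 = 45.8; r = 47.2 − 45.8 = 1.4
x=12: ŷ = 0.8 + 4.5·12 = 54.8; r = 53.9 − 54.8 = -0.9
SSE = 3.61 + 1.96 + 0.81 + 1 + 0.81 + 1.96 + 0.81 = 10.96
s = √(10.96/5) = 1.48054
r/s = -1 / 1.48054 = -0.675

-0.675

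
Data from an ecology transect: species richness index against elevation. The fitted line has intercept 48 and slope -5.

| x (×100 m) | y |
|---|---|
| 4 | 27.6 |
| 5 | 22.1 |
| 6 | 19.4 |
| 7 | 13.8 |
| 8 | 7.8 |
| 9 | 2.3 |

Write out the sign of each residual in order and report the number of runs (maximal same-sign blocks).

3 runs

x=4: ŷ = 48 − 5·4 = 28; e = 27.6 − 28 = -0.4
x=5: ŷ = 48 − 5·5 = 23; e = 22.1 − 23 = -0.9
x=6: ŷ = 48 − 5·6 = 18; e = 19.4 − 18 = 1.4
x=7: ŷ = 48 − 5·7 = 13; e = 13.8 − 13 = 0.8
x=8: ŷ = 48 − 5·8 = 8; e = 7.8 − 8 = -0.2
x=9: ŷ = 48 − 5·9 = 3; e = 2.3 − 3 = -0.7
Signs: − − + + − −
Runs: −×2, +×2, −×2 → 3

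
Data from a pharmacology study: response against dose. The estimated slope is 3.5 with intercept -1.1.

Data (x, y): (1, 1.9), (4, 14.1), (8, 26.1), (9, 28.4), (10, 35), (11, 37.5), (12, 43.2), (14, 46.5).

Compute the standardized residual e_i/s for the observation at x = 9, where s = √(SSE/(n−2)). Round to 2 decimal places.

-1.27

x=1: ŷ = -1.1 + 3.5·1 = 2.4; e = 1.9 − 2.4 = -0.5
x=4: ŷ = -1.1 + 3.5·4 = 12.9; e = 14.1 − 12.9 = 1.2
x=8: ŷ = -1.1 + 3.5·8 = 26.9; e = 26.1 − 26.9 = -0.8
x=9: ŷ = -1.1 + 3.5·9 = 30.4; e = 28.4 − 30.4 = -2
x=10: ŷ = -1.1 + 3.5·10 = 33.9; e = 35 − 33.9 = 1.1
x=11: ŷ = -1.1 + 3.5·11 = 37.4; e = 37.5 − 37.4 = 0.1
x=12: ŷ = -1.1 + 3.5·12 = 40.9; e = 43.2 − 40.9 = 2.3
x=14: ŷ = -1.1 + 3.5·14 = 47.9; e = 46.5 − 47.9 = -1.4
SSE = 0.25 + 1.44 + 0.64 + 4 + 1.21 + 0.01 + 5.29 + 1.96 = 14.8
s = √(14.8/6) = 1.57056
e/s = -2 / 1.57056 = -1.27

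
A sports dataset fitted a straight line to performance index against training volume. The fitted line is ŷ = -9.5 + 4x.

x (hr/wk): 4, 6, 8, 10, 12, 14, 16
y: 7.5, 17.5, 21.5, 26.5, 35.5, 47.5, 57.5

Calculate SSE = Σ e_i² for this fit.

SSE = 46

x=4: ŷ = -9.5 + 4·4 = 6.5; e = 7.5 − 6.5 = 1
x=6: ŷ = -9.5 + 4·6 = 14.5; e = 17.5 − 14.5 = 3
x=8: ŷ = -9.5 + 4·8 = 22.5; e = 21.5 − 22.5 = -1
x=10: ŷ = -9.5 + 4·10 = 30.5; e = 26.5 − 30.5 = -4
x=12: ŷ = -9.5 + 4·12 = 38.5; e = 35.5 − 38.5 = -3
x=14: ŷ = -9.5 + 4·14 = 46.5; e = 47.5 − 46.5 = 1
x=16: ŷ = -9.5 + 4·16 = 54.5; e = 57.5 − 54.5 = 3
SSE = 1 + 9 + 1 + 16 + 9 + 1 + 9 = 46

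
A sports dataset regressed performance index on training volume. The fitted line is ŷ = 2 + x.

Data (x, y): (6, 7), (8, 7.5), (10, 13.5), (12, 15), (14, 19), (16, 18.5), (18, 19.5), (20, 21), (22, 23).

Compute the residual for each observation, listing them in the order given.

x=6: ŷ = 2 + 6 = 8; e = 7 − 8 = -1
x=8: ŷ = 2 + 8 = 10; e = 7.5 − 10 = -2.5
x=10: ŷ = 2 + 10 = 12; e = 13.5 − 12 = 1.5
x=12: ŷ = 2 + 12 = 14; e = 15 − 14 = 1
x=14: ŷ = 2 + 14 = 16; e = 19 − 16 = 3
x=16: ŷ = 2 + 16 = 18; e = 18.5 − 18 = 0.5
x=18: ŷ = 2 + 18 = 20; e = 19.5 − 20 = -0.5
x=20: ŷ = 2 + 20 = 22; e = 21 − 22 = -1
x=22: ŷ = 2 + 22 = 24; e = 23 − 24 = -1

-1, -2.5, 1.5, 1, 3, 0.5, -0.5, -1, -1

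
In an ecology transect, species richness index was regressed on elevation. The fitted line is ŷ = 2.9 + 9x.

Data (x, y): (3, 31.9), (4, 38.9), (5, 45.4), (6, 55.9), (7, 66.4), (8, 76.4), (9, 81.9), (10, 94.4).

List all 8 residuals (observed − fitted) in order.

2, 0, -2.5, -1, 0.5, 1.5, -2, 1.5

x=3: ŷ = 2.9 + 9·3 = 29.9; r = 31.9 − 29.9 = 2
x=4: ŷ = 2.9 + 9·4 = 38.9; r = 38.9 − 38.9 = 0
x=5: ŷ = 2.9 + 9·5 = 47.9; r = 45.4 − 47.9 = -2.5
x=6: ŷ = 2.9 + 9·6 = 56.9; r = 55.9 − 56.9 = -1
x=7: ŷ = 2.9 + 9·7 = 65.9; r = 66.4 − 65.9 = 0.5
x=8: ŷ = 2.9 + 9·8 = 74.9; r = 76.4 − 74.9 = 1.5
x=9: ŷ = 2.9 + 9·9 = 83.9; r = 81.9 − 83.9 = -2
x=10: ŷ = 2.9 + 9·10 = 92.9; r = 94.4 − 92.9 = 1.5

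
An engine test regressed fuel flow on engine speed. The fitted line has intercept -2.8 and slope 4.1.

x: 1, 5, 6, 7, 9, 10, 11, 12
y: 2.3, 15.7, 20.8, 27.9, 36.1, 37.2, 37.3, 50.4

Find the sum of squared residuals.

SSE = 56

x=1: ŷ = -2.8 + 4.1·1 = 1.3; r = 2.3 − 1.3 = 1
x=5: ŷ = -2.8 + 4.1·5 = 17.7; r = 15.7 − 17.7 = -2
x=6: ŷ = -2.8 + 4.1·6 = 21.8; r = 20.8 − 21.8 = -1
x=7: ŷ = -2.8 + 4.1·7 = 25.9; r = 27.9 − 25.9 = 2
x=9: ŷ = -2.8 + 4.1·9 = 34.1; r = 36.1 − 34.1 = 2
x=10: ŷ = -2.8 + 4.1·10 = 38.2; r = 37.2 − 38.2 = -1
x=11: ŷ = -2.8 + 4.1·11 = 42.3; r = 37.3 − 42.3 = -5
x=12: ŷ = -2.8 + 4.1·12 = 46.4; r = 50.4 − 46.4 = 4
SSE = 1 + 4 + 1 + 4 + 4 + 1 + 25 + 16 = 56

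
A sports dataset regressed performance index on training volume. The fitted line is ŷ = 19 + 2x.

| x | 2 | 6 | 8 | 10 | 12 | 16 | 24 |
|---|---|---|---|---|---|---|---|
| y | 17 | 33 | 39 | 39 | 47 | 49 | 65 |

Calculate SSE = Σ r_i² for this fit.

SSE = 80

x=2: ŷ = 19 + 2·2 = 23; r = 17 − 23 = -6
x=6: ŷ = 19 + 2·6 = 31; r = 33 − 31 = 2
x=8: ŷ = 19 + 2·8 = 35; r = 39 − 35 = 4
x=10: ŷ = 19 + 2·10 = 39; r = 39 − 39 = 0
x=12: ŷ = 19 + 2·12 = 43; r = 47 − 43 = 4
x=16: ŷ = 19 + 2·16 = 51; r = 49 − 51 = -2
x=24: ŷ = 19 + 2·24 = 67; r = 65 − 67 = -2
SSE = 36 + 4 + 16 + 0 + 16 + 4 + 4 = 80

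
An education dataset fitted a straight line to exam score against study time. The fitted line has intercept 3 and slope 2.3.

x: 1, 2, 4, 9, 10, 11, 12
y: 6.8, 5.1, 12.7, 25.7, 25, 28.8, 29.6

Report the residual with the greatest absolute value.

x=1: ŷ = 3 + 2.3·1 = 5.3; e = 6.8 − 5.3 = 1.5
x=2: ŷ = 3 + 2.3·2 = 7.6; e = 5.1 − 7.6 = -2.5
x=4: ŷ = 3 + 2.3·4 = 12.2; e = 12.7 − 12.2 = 0.5
x=9: ŷ = 3 + 2.3·9 = 23.7; e = 25.7 − 23.7 = 2
x=10: ŷ = 3 + 2.3·10 = 26; e = 25 − 26 = -1
x=11: ŷ = 3 + 2.3·11 = 28.3; e = 28.8 − 28.3 = 0.5
x=12: ŷ = 3 + 2.3·12 = 30.6; e = 29.6 − 30.6 = -1
Largest |e| is 2.5 at x = 2, residual -2.5.

e = -2.5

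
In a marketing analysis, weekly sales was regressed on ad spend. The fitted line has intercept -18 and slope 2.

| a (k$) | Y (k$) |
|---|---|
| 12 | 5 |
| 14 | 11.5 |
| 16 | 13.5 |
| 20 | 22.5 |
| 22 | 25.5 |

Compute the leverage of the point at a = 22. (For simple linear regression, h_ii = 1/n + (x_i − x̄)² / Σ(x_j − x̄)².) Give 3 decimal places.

ā = (12 + 14 + 16 + 20 + 22)/5 = 16.8
Σ(a − ā)² = 23.04 + 7.84 + 0.64 + 10.24 + 27.04 = 68.8
h = 1/5 + (5.2)²/68.8 = 0.2 + 0.393023 = 0.593

h = 0.593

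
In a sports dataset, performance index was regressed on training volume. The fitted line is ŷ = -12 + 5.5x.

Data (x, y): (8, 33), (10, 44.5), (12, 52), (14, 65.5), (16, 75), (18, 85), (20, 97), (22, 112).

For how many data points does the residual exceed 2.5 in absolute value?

1

x=8: ŷ = -12 + 5.5·8 = 32; r = 33 − 32 = 1
x=10: ŷ = -12 + 5.5·10 = 43; r = 44.5 − 43 = 1.5
x=12: ŷ = -12 + 5.5·12 = 54; r = 52 − 54 = -2
x=14: ŷ = -12 + 5.5·14 = 65; r = 65.5 − 65 = 0.5
x=16: ŷ = -12 + 5.5·16 = 76; r = 75 − 76 = -1
x=18: ŷ = -12 + 5.5·18 = 87; r = 85 − 87 = -2
x=20: ŷ = -12 + 5.5·20 = 98; r = 97 − 98 = -1
x=22: ŷ = -12 + 5.5·22 = 109; r = 112 − 109 = 3
|r| > 2.5: x=22 (|r|=3) → 1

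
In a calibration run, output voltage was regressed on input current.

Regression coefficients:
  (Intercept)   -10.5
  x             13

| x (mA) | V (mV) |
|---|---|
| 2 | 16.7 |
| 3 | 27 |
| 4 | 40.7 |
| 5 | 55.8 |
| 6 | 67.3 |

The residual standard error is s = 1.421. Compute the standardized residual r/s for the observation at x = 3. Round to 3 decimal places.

-1.056

V̂ = -10.5 + 13·3 = 28.5
r = 27 − 28.5 = -1.5
r/s = -1.5 / 1.421 = -1.056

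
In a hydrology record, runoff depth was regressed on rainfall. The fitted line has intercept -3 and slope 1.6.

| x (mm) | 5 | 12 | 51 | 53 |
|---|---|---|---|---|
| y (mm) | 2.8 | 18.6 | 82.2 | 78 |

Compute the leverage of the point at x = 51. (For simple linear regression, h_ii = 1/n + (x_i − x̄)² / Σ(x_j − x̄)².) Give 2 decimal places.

x̄ = (5 + 12 + 51 + 53)/4 = 30.25
Σ(x − x̄)² = 637.562 + 333.062 + 430.562 + 517.562 = 1918.75
h = 1/4 + (20.75)²/1918.75 = 0.25 + 0.224397 = 0.47

h = 0.47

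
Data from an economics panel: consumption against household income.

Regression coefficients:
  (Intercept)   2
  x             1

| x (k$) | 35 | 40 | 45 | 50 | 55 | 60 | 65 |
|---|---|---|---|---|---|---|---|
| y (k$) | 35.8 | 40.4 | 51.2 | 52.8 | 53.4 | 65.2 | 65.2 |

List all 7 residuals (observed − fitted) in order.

x=35: ŷ = 2 + 35 = 37; e = 35.8 − 37 = -1.2
x=40: ŷ = 2 + 40 = 42; e = 40.4 − 42 = -1.6
x=45: ŷ = 2 + 45 = 47; e = 51.2 − 47 = 4.2
x=50: ŷ = 2 + 50 = 52; e = 52.8 − 52 = 0.8
x=55: ŷ = 2 + 55 = 57; e = 53.4 − 57 = -3.6
x=60: ŷ = 2 + 60 = 62; e = 65.2 − 62 = 3.2
x=65: ŷ = 2 + 65 = 67; e = 65.2 − 67 = -1.8

-1.2, -1.6, 4.2, 0.8, -3.6, 3.2, -1.8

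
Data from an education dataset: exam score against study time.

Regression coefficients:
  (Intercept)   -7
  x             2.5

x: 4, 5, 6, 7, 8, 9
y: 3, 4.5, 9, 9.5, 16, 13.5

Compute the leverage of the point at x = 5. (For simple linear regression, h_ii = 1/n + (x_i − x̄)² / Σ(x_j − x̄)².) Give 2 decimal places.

h = 0.30

x̄ = (4 + 5 + 6 + 7 + 8 + 9)/6 = 6.5
Σ(x − x̄)² = 6.25 + 2.25 + 0.25 + 0.25 + 2.25 + 6.25 = 17.5
h = 1/6 + (-1.5)²/17.5 = 0.166667 + 0.128571 = 0.30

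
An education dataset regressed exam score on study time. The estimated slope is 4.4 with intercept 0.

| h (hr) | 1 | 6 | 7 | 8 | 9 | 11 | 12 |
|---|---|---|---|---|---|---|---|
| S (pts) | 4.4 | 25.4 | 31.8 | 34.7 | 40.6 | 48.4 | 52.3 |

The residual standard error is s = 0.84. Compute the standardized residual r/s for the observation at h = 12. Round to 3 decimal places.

-0.595

ŷ = 4.4·12 = 52.8
r = 52.3 − 52.8 = -0.5
r/s = -0.5 / 0.84 = -0.595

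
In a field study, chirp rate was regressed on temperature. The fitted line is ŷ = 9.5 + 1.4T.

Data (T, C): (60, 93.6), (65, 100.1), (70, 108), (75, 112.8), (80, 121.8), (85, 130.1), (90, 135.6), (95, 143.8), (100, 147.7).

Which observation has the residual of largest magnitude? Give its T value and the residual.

T = 100, r = -1.8

T=60: ŷ = 9.5 + 1.4·60 = 93.5; r = 93.6 − 93.5 = 0.1
T=65: ŷ = 9.5 + 1.4·65 = 100.5; r = 100.1 − 100.5 = -0.4
T=70: ŷ = 9.5 + 1.4·70 = 107.5; r = 108 − 107.5 = 0.5
T=75: ŷ = 9.5 + 1.4·75 = 114.5; r = 112.8 − 114.5 = -1.7
T=80: ŷ = 9.5 + 1.4·80 = 121.5; r = 121.8 − 121.5 = 0.3
T=85: ŷ = 9.5 + 1.4·85 = 128.5; r = 130.1 − 128.5 = 1.6
T=90: ŷ = 9.5 + 1.4·90 = 135.5; r = 135.6 − 135.5 = 0.1
T=95: ŷ = 9.5 + 1.4·95 = 142.5; r = 143.8 − 142.5 = 1.3
T=100: ŷ = 9.5 + 1.4·100 = 149.5; r = 147.7 − 149.5 = -1.8
Largest |r| is 1.8 at T = 100, residual -1.8.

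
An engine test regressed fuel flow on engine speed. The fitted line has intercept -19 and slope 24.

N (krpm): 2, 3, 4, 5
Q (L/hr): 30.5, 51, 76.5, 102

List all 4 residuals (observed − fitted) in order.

1.5, -2, -0.5, 1

N=2: Q̂ = -19 + 24·2 = 29; r = 30.5 − 29 = 1.5
N=3: Q̂ = -19 + 24·3 = 53; r = 51 − 53 = -2
N=4: Q̂ = -19 + 24·4 = 77; r = 76.5 − 77 = -0.5
N=5: Q̂ = -19 + 24·5 = 101; r = 102 − 101 = 1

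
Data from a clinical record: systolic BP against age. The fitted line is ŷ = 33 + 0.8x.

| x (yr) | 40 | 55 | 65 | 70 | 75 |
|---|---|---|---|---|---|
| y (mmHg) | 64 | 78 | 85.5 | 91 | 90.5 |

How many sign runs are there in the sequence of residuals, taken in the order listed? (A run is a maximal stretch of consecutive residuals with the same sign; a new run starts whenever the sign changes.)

3 runs

x=40: ŷ = 33 + 0.8·40 = 65; r = 64 − 65 = -1
x=55: ŷ = 33 + 0.8·55 = 77; r = 78 − 77 = 1
x=65: ŷ = 33 + 0.8·65 = 85; r = 85.5 − 85 = 0.5
x=70: ŷ = 33 + 0.8·70 = 89; r = 91 − 89 = 2
x=75: ŷ = 33 + 0.8·75 = 93; r = 90.5 − 93 = -2.5
Signs: − + + + −
Runs: −×1, +×3, −×1 → 3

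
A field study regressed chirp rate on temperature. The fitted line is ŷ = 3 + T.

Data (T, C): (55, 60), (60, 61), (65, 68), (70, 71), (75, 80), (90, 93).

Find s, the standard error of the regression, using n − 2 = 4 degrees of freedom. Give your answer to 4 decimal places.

s = 2.0000

T=55: ŷ = 3 + 55 = 58; r = 60 − 58 = 2
T=60: ŷ = 3 + 60 = 63; r = 61 − 63 = -2
T=65: ŷ = 3 + 65 = 68; r = 68 − 68 = 0
T=70: ŷ = 3 + 70 = 73; r = 71 − 73 = -2
T=75: ŷ = 3 + 75 = 78; r = 80 − 78 = 2
T=90: ŷ = 3 + 90 = 93; r = 93 − 93 = 0
SSE = 4 + 4 + 0 + 4 + 4 + 0 = 16
s = √(16/4) = √4 ≈ 2.0000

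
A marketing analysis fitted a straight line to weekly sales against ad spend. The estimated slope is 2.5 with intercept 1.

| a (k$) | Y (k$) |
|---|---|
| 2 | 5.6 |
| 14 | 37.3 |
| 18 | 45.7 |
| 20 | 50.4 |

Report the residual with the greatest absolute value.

a=2: Ŷ = 1 + 2.5·2 = 6; e = 5.6 − 6 = -0.4
a=14: Ŷ = 1 + 2.5·14 = 36; e = 37.3 − 36 = 1.3
a=18: Ŷ = 1 + 2.5·18 = 46; e = 45.7 − 46 = -0.3
a=20: Ŷ = 1 + 2.5·20 = 51; e = 50.4 − 51 = -0.6
Largest |e| is 1.3 at a = 14, residual 1.3.

e = 1.3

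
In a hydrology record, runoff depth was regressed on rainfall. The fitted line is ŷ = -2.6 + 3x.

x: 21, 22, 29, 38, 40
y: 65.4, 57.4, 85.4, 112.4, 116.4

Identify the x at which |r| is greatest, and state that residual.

x = 22, r = -6

x=21: ŷ = -2.6 + 3·21 = 60.4; r = 65.4 − 60.4 = 5
x=22: ŷ = -2.6 + 3·22 = 63.4; r = 57.4 − 63.4 = -6
x=29: ŷ = -2.6 + 3·29 = 84.4; r = 85.4 − 84.4 = 1
x=38: ŷ = -2.6 + 3·38 = 111.4; r = 112.4 − 111.4 = 1
x=40: ŷ = -2.6 + 3·40 = 117.4; r = 116.4 − 117.4 = -1
Largest |r| is 6 at x = 22, residual -6.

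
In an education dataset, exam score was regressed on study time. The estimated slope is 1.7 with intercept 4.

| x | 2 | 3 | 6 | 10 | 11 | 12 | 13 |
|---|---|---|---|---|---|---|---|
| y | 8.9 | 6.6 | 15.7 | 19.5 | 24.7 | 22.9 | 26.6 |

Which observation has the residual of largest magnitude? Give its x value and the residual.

x = 3, e = -2.5

x=2: ŷ = 4 + 1.7·2 = 7.4; e = 8.9 − 7.4 = 1.5
x=3: ŷ = 4 + 1.7·3 = 9.1; e = 6.6 − 9.1 = -2.5
x=6: ŷ = 4 + 1.7·6 = 14.2; e = 15.7 − 14.2 = 1.5
x=10: ŷ = 4 + 1.7·10 = 21; e = 19.5 − 21 = -1.5
x=11: ŷ = 4 + 1.7·11 = 22.7; e = 24.7 − 22.7 = 2
x=12: ŷ = 4 + 1.7·12 = 24.4; e = 22.9 − 24.4 = -1.5
x=13: ŷ = 4 + 1.7·13 = 26.1; e = 26.6 − 26.1 = 0.5
Largest |e| is 2.5 at x = 3, residual -2.5.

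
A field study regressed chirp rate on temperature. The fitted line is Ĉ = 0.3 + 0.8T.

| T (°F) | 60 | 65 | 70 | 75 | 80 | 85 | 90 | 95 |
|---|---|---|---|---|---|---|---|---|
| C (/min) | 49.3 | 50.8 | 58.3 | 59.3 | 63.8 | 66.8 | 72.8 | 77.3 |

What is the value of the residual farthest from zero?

r = 2

T=60: Ĉ = 0.3 + 0.8·60 = 48.3; r = 49.3 − 48.3 = 1
T=65: Ĉ = 0.3 + 0.8·65 = 52.3; r = 50.8 − 52.3 = -1.5
T=70: Ĉ = 0.3 + 0.8·70 = 56.3; r = 58.3 − 56.3 = 2
T=75: Ĉ = 0.3 + 0.8·75 = 60.3; r = 59.3 − 60.3 = -1
T=80: Ĉ = 0.3 + 0.8·80 = 64.3; r = 63.8 − 64.3 = -0.5
T=85: Ĉ = 0.3 + 0.8·85 = 68.3; r = 66.8 − 68.3 = -1.5
T=90: Ĉ = 0.3 + 0.8·90 = 72.3; r = 72.8 − 72.3 = 0.5
T=95: Ĉ = 0.3 + 0.8·95 = 76.3; r = 77.3 − 76.3 = 1
Largest |r| is 2 at T = 70, residual 2.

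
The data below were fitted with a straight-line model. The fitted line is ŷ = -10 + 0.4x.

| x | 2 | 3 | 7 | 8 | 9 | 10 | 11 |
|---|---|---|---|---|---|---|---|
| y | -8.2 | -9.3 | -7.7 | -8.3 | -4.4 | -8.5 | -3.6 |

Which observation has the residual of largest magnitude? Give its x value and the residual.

x = 10, e = -2.5

x=2: ŷ = -10 + 0.4·2 = -9.2; e = -8.2 − (-9.2) = 1
x=3: ŷ = -10 + 0.4·3 = -8.8; e = -9.3 − (-8.8) = -0.5
x=7: ŷ = -10 + 0.4·7 = -7.2; e = -7.7 − (-7.2) = -0.5
x=8: ŷ = -10 + 0.4·8 = -6.8; e = -8.3 − (-6.8) = -1.5
x=9: ŷ = -10 + 0.4·9 = -6.4; e = -4.4 − (-6.4) = 2
x=10: ŷ = -10 + 0.4·10 = -6; e = -8.5 − (-6) = -2.5
x=11: ŷ = -10 + 0.4·11 = -5.6; e = -3.6 − (-5.6) = 2
Largest |e| is 2.5 at x = 10, residual -2.5.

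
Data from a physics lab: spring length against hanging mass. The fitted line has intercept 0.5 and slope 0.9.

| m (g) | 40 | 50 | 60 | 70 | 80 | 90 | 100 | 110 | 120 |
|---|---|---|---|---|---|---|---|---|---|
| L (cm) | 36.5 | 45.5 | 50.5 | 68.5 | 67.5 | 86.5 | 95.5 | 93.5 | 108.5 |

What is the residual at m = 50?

r = 0

ŷ = 0.5 + 0.9·50 = 45.5
r = 45.5 − 45.5 = 0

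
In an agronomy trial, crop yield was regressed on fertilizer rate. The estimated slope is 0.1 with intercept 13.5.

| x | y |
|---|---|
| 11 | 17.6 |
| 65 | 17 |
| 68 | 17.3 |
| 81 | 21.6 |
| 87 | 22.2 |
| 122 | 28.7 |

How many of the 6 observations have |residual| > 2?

4

x=11: ŷ = 13.5 + 0.1·11 = 14.6; e = 17.6 − 14.6 = 3
x=65: ŷ = 13.5 + 0.1·65 = 20; e = 17 − 20 = -3
x=68: ŷ = 13.5 + 0.1·68 = 20.3; e = 17.3 − 20.3 = -3
x=81: ŷ = 13.5 + 0.1·81 = 21.6; e = 21.6 − 21.6 = 0
x=87: ŷ = 13.5 + 0.1·87 = 22.2; e = 22.2 − 22.2 = 0
x=122: ŷ = 13.5 + 0.1·122 = 25.7; e = 28.7 − 25.7 = 3
|e| > 2: x=11 (|e|=3), x=65 (|e|=3), x=68 (|e|=3), x=122 (|e|=3) → 4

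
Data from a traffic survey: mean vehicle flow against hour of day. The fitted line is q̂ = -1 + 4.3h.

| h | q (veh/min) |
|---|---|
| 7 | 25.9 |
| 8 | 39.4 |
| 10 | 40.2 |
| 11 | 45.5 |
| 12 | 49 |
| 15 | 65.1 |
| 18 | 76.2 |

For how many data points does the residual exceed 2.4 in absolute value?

2

h=7: q̂ = -1 + 4.3·7 = 29.1; e = 25.9 − 29.1 = -3.2
h=8: q̂ = -1 + 4.3·8 = 33.4; e = 39.4 − 33.4 = 6
h=10: q̂ = -1 + 4.3·10 = 42; e = 40.2 − 42 = -1.8
h=11: q̂ = -1 + 4.3·11 = 46.3; e = 45.5 − 46.3 = -0.8
h=12: q̂ = -1 + 4.3·12 = 50.6; e = 49 − 50.6 = -1.6
h=15: q̂ = -1 + 4.3·15 = 63.5; e = 65.1 − 63.5 = 1.6
h=18: q̂ = -1 + 4.3·18 = 76.4; e = 76.2 − 76.4 = -0.2
|e| > 2.4: h=7 (|e|=3.2), h=8 (|e|=6) → 2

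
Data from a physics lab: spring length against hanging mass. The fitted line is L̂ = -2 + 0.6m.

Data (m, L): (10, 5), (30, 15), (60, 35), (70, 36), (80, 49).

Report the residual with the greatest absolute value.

m=10: L̂ = -2 + 0.6·10 = 4; e = 5 − 4 = 1
m=30: L̂ = -2 + 0.6·30 = 16; e = 15 − 16 = -1
m=60: L̂ = -2 + 0.6·60 = 34; e = 35 − 34 = 1
m=70: L̂ = -2 + 0.6·70 = 40; e = 36 − 40 = -4
m=80: L̂ = -2 + 0.6·80 = 46; e = 49 − 46 = 3
Largest |e| is 4 at m = 70, residual -4.

e = -4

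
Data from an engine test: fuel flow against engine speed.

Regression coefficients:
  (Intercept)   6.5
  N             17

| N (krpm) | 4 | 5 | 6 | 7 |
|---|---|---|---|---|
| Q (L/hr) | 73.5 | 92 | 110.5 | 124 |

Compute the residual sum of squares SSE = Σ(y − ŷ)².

N=4: Q̂ = 6.5 + 17·4 = 74.5; e = 73.5 − 74.5 = -1
N=5: Q̂ = 6.5 + 17·5 = 91.5; e = 92 − 91.5 = 0.5
N=6: Q̂ = 6.5 + 17·6 = 108.5; e = 110.5 − 108.5 = 2
N=7: Q̂ = 6.5 + 17·7 = 125.5; e = 124 − 125.5 = -1.5
SSE = 1 + 0.25 + 4 + 2.25 = 7.5

SSE = 7.5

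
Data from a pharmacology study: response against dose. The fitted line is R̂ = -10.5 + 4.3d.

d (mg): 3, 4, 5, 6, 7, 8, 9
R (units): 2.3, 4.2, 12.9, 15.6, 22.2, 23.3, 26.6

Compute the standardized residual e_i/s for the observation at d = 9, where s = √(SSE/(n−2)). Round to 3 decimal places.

d=3: R̂ = -10.5 + 4.3·3 = 2.4; e = 2.3 − 2.4 = -0.1
d=4: R̂ = -10.5 + 4.3·4 = 6.7; e = 4.2 − 6.7 = -2.5
d=5: R̂ = -10.5 + 4.3·5 = 11; e = 12.9 − 11 = 1.9
d=6: R̂ = -10.5 + 4.3·6 = 15.3; e = 15.6 − 15.3 = 0.3
d=7: R̂ = -10.5 + 4.3·7 = 19.6; e = 22.2 − 19.6 = 2.6
d=8: R̂ = -10.5 + 4.3·8 = 23.9; e = 23.3 − 23.9 = -0.6
d=9: R̂ = -10.5 + 4.3·9 = 28.2; e = 26.6 − 28.2 = -1.6
SSE = 0.01 + 6.25 + 3.61 + 0.09 + 6.76 + 0.36 + 2.56 = 19.64
s = √(19.64/5) = 1.98192
e/s = -1.6 / 1.98192 = -0.807

-0.807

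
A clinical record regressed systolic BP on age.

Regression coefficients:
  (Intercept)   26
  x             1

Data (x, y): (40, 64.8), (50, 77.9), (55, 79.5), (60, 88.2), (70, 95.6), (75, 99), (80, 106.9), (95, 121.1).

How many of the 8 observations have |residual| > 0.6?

x=40: ŷ = 26 + 40 = 66; r = 64.8 − 66 = -1.2
x=50: ŷ = 26 + 50 = 76; r = 77.9 − 76 = 1.9
x=55: ŷ = 26 + 55 = 81; r = 79.5 − 81 = -1.5
x=60: ŷ = 26 + 60 = 86; r = 88.2 − 86 = 2.2
x=70: ŷ = 26 + 70 = 96; r = 95.6 − 96 = -0.4
x=75: ŷ = 26 + 75 = 101; r = 99 − 101 = -2
x=80: ŷ = 26 + 80 = 106; r = 106.9 − 106 = 0.9
x=95: ŷ = 26 + 95 = 121; r = 121.1 − 121 = 0.1
|r| > 0.6: x=40 (|r|=1.2), x=50 (|r|=1.9), x=55 (|r|=1.5), x=60 (|r|=2.2), x=75 (|r|=2), x=80 (|r|=0.9) → 6

6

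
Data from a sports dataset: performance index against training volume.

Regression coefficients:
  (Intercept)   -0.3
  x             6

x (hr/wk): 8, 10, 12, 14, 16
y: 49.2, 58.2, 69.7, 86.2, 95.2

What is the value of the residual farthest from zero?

x=8: ŷ = -0.3 + 6·8 = 47.7; r = 49.2 − 47.7 = 1.5
x=10: ŷ = -0.3 + 6·10 = 59.7; r = 58.2 − 59.7 = -1.5
x=12: ŷ = -0.3 + 6·12 = 71.7; r = 69.7 − 71.7 = -2
x=14: ŷ = -0.3 + 6·14 = 83.7; r = 86.2 − 83.7 = 2.5
x=16: ŷ = -0.3 + 6·16 = 95.7; r = 95.2 − 95.7 = -0.5
Largest |r| is 2.5 at x = 14, residual 2.5.

r = 2.5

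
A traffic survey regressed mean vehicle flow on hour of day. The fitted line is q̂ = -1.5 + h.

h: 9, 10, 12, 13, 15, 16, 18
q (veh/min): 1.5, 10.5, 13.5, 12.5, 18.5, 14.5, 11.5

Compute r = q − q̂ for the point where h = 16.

q̂ = -1.5 + 16 = 14.5
r = 14.5 − 14.5 = 0

r = 0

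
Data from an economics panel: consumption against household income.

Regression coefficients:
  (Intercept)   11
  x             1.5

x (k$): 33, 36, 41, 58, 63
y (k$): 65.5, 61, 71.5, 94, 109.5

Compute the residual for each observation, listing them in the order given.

x=33: ŷ = 11 + 1.5·33 = 60.5; e = 65.5 − 60.5 = 5
x=36: ŷ = 11 + 1.5·36 = 65; e = 61 − 65 = -4
x=41: ŷ = 11 + 1.5·41 = 72.5; e = 71.5 − 72.5 = -1
x=58: ŷ = 11 + 1.5·58 = 98; e = 94 − 98 = -4
x=63: ŷ = 11 + 1.5·63 = 105.5; e = 109.5 − 105.5 = 4

5, -4, -1, -4, 4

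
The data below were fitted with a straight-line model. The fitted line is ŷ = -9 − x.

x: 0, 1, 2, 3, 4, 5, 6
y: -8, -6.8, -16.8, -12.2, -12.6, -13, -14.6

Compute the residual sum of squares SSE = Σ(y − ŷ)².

SSE = 46.24

x=0: ŷ = -9 − 0 = -9; e = -8 − (-9) = 1
x=1: ŷ = -9 − 1 = -10; e = -6.8 − (-10) = 3.2
x=2: ŷ = -9 − 2 = -11; e = -16.8 − (-11) = -5.8
x=3: ŷ = -9 − 3 = -12; e = -12.2 − (-12) = -0.2
x=4: ŷ = -9 − 4 = -13; e = -12.6 − (-13) = 0.4
x=5: ŷ = -9 − 5 = -14; e = -13 − (-14) = 1
x=6: ŷ = -9 − 6 = -15; e = -14.6 − (-15) = 0.4
SSE = 1 + 10.24 + 33.64 + 0.04 + 0.16 + 1 + 0.16 = 46.24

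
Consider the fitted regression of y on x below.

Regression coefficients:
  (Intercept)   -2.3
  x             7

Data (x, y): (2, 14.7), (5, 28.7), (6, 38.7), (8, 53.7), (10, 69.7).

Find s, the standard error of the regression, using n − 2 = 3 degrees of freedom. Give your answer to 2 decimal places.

s = 3.16

x=2: ŷ = -2.3 + 7·2 = 11.7; r = 14.7 − 11.7 = 3
x=5: ŷ = -2.3 + 7·5 = 32.7; r = 28.7 − 32.7 = -4
x=6: ŷ = -2.3 + 7·6 = 39.7; r = 38.7 − 39.7 = -1
x=8: ŷ = -2.3 + 7·8 = 53.7; r = 53.7 − 53.7 = 0
x=10: ŷ = -2.3 + 7·10 = 67.7; r = 69.7 − 67.7 = 2
SSE = 9 + 16 + 1 + 0 + 4 = 30
s = √(30/3) = √10 ≈ 3.16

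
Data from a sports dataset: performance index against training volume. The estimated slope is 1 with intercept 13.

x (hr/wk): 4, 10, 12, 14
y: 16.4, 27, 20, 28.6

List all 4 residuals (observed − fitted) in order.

-0.6, 4, -5, 1.6

x=4: ŷ = 13 + 4 = 17; e = 16.4 − 17 = -0.6
x=10: ŷ = 13 + 10 = 23; e = 27 − 23 = 4
x=12: ŷ = 13 + 12 = 25; e = 20 − 25 = -5
x=14: ŷ = 13 + 14 = 27; e = 28.6 − 27 = 1.6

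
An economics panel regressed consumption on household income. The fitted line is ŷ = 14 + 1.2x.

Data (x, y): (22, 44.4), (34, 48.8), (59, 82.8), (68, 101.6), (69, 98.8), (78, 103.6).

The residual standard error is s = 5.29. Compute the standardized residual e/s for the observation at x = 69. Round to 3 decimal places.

ŷ = 14 + 1.2·69 = 96.8
e = 98.8 − 96.8 = 2
e/s = 2 / 5.29 = 0.378

0.378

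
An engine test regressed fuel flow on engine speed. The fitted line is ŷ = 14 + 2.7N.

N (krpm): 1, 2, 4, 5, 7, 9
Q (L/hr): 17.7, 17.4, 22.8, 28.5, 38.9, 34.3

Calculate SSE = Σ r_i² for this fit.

N=1: ŷ = 14 + 2.7·1 = 16.7; r = 17.7 − 16.7 = 1
N=2: ŷ = 14 + 2.7·2 = 19.4; r = 17.4 − 19.4 = -2
N=4: ŷ = 14 + 2.7·4 = 24.8; r = 22.8 − 24.8 = -2
N=5: ŷ = 14 + 2.7·5 = 27.5; r = 28.5 − 27.5 = 1
N=7: ŷ = 14 + 2.7·7 = 32.9; r = 38.9 − 32.9 = 6
N=9: ŷ = 14 + 2.7·9 = 38.3; r = 34.3 − 38.3 = -4
SSE = 1 + 4 + 4 + 1 + 36 + 16 = 62

SSE = 62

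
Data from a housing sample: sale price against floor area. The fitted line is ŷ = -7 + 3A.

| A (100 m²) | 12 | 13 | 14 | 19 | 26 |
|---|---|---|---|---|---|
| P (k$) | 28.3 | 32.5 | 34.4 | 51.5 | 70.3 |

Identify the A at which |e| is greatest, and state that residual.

A=12: ŷ = -7 + 3·12 = 29; e = 28.3 − 29 = -0.7
A=13: ŷ = -7 + 3·13 = 32; e = 32.5 − 32 = 0.5
A=14: ŷ = -7 + 3·14 = 35; e = 34.4 − 35 = -0.6
A=19: ŷ = -7 + 3·19 = 50; e = 51.5 − 50 = 1.5
A=26: ŷ = -7 + 3·26 = 71; e = 70.3 − 71 = -0.7
Largest |e| is 1.5 at A = 19, residual 1.5.

A = 19, e = 1.5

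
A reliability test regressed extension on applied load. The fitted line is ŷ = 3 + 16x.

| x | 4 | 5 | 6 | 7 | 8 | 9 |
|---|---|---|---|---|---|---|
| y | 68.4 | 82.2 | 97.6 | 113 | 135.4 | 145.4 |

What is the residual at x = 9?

ŷ = 3 + 16·9 = 147
e = 145.4 − 147 = -1.6

e = -1.6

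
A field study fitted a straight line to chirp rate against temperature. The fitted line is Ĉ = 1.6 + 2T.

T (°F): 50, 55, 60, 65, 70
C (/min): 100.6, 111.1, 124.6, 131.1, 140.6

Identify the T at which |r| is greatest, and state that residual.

T = 60, r = 3

T=50: Ĉ = 1.6 + 2·50 = 101.6; r = 100.6 − 101.6 = -1
T=55: Ĉ = 1.6 + 2·55 = 111.6; r = 111.1 − 111.6 = -0.5
T=60: Ĉ = 1.6 + 2·60 = 121.6; r = 124.6 − 121.6 = 3
T=65: Ĉ = 1.6 + 2·65 = 131.6; r = 131.1 − 131.6 = -0.5
T=70: Ĉ = 1.6 + 2·70 = 141.6; r = 140.6 − 141.6 = -1
Largest |r| is 3 at T = 60, residual 3.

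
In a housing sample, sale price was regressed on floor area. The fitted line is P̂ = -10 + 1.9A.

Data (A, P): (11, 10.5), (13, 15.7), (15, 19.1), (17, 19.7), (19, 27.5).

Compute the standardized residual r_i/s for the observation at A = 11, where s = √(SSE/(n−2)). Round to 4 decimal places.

-0.2165

A=11: P̂ = -10 + 1.9·11 = 10.9; r = 10.5 − 10.9 = -0.4
A=13: P̂ = -10 + 1.9·13 = 14.7; r = 15.7 − 14.7 = 1
A=15: P̂ = -10 + 1.9·15 = 18.5; r = 19.1 − 18.5 = 0.6
A=17: P̂ = -10 + 1.9·17 = 22.3; r = 19.7 − 22.3 = -2.6
A=19: P̂ = -10 + 1.9·19 = 26.1; r = 27.5 − 26.1 = 1.4
SSE = 0.16 + 1 + 0.36 + 6.76 + 1.96 = 10.24
s = √(10.24/3) = 1.84752
r/s = -0.4 / 1.84752 = -0.2165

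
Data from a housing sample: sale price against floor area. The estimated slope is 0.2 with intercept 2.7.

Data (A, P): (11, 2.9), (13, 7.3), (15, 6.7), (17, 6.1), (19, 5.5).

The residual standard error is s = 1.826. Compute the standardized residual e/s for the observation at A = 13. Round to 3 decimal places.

ŷ = 2.7 + 0.2·13 = 5.3
e = 7.3 − 5.3 = 2
e/s = 2 / 1.826 = 1.095

1.095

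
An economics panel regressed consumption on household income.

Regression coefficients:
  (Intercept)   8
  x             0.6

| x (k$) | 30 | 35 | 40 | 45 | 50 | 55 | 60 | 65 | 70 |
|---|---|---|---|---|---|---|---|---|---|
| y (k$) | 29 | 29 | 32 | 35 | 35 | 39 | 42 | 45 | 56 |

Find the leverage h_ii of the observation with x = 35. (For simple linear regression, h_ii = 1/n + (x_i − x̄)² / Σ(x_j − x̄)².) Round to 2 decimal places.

x̄ = (30 + 35 + 40 + 45 + 50 + 55 + 60 + 65 + 70)/9 = 50
Σ(x − x̄)² = 400 + 225 + 100 + 25 + 0 + 25 + 100 + 225 + 400 = 1500
h = 1/9 + (-15)²/1500 = 0.111111 + 0.15 = 0.26

h = 0.26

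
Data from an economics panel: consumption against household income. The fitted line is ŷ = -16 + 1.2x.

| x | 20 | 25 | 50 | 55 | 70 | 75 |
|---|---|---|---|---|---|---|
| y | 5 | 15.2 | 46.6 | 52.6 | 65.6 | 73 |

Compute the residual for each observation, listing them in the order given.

-3, 1.2, 2.6, 2.6, -2.4, -1

x=20: ŷ = -16 + 1.2·20 = 8; e = 5 − 8 = -3
x=25: ŷ = -16 + 1.2·25 = 14; e = 15.2 − 14 = 1.2
x=50: ŷ = -16 + 1.2·50 = 44; e = 46.6 − 44 = 2.6
x=55: ŷ = -16 + 1.2·55 = 50; e = 52.6 − 50 = 2.6
x=70: ŷ = -16 + 1.2·70 = 68; e = 65.6 − 68 = -2.4
x=75: ŷ = -16 + 1.2·75 = 74; e = 73 − 74 = -1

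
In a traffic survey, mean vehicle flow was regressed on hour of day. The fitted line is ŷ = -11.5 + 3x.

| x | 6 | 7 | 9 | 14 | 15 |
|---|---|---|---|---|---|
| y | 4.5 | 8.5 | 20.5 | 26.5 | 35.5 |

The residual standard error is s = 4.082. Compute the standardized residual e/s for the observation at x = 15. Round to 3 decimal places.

0.490

ŷ = -11.5 + 3·15 = 33.5
e = 35.5 − 33.5 = 2
e/s = 2 / 4.082 = 0.490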